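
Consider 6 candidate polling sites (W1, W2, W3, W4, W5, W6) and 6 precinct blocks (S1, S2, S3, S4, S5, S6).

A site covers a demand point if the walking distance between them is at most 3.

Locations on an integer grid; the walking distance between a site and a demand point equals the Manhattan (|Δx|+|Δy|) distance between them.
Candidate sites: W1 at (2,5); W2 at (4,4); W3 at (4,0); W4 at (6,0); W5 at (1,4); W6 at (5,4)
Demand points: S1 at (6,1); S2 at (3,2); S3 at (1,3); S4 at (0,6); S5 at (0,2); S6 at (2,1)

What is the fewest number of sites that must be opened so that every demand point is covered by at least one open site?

2

Coverage sets (demand points within 3 of each site):
  W1: {S3, S4}
  W2: {S2}
  W3: {S1, S2, S6}
  W4: {S1}
  W5: {S3, S4, S5}
  W6: {}
No single site covers all 6 demand points.
But {W3, W5} covers everything, so the minimum is 2.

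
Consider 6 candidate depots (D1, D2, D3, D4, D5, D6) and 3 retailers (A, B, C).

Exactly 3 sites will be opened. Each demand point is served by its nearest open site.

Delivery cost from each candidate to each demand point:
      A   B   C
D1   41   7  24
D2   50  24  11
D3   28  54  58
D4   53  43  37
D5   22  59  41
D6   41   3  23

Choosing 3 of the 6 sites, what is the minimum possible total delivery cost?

36

Open {D2, D5, D6}.
  A→D5 22, B→D6 3, C→D2 11  ⇒ total 36.
Compare {D1, D2, D5}: total 40.
Compare {D2, D3, D6}: total 42.
No size-3 selection does better; minimum is 36.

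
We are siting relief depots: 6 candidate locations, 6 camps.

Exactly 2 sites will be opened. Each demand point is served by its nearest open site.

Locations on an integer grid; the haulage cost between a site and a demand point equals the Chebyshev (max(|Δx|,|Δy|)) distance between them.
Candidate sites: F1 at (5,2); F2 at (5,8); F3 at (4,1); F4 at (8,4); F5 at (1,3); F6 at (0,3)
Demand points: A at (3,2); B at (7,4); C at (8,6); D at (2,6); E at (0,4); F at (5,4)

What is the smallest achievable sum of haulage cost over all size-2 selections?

12

Open {F4, F5}.
  A→F5 2, B→F4 1, C→F4 2, D→F5 3, E→F5 1, F→F4 3  ⇒ total 12.
Compare {F4, F6}: total 13.
Compare {F1, F5}: total 14.
No size-2 selection does better; minimum is 12.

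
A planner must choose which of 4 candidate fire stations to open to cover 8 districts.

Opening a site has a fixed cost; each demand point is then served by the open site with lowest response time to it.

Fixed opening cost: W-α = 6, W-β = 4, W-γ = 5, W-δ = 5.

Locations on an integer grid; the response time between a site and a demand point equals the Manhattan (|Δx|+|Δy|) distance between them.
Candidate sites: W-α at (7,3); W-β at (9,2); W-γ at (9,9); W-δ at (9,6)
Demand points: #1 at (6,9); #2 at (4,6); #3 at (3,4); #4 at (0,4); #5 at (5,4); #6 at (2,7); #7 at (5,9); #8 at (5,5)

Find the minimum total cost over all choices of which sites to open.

Open {W-α, W-γ}: assign each demand point to its cheapest open site.
  #1→W-γ 3, #2→W-α 6, #3→W-α 5, #4→W-α 8, #5→W-α 3, #6→W-α 9, #7→W-γ 4, #8→W-α 4
  response time 42, fixed 11 → total 53.
Compare {W-α}: response time 50 + fixed 6 = 56.
Compare {W-α, W-γ, W-δ}: response time 40 + fixed 16 = 56.
Compare {W-α, W-δ}: response time 46 + fixed 11 = 57.
All other subsets cost ≥ 56. Minimum total cost: 53.

53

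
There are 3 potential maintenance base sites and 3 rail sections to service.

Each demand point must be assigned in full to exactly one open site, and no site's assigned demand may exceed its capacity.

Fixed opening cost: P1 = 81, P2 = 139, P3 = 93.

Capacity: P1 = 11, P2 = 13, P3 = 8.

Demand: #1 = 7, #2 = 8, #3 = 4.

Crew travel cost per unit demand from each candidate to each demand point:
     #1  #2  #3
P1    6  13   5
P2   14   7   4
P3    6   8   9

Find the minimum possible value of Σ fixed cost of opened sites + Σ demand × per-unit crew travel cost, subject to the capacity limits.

Open {P1, P3}; cheapest assignment that respects the capacities:
  P1 (cap 11, load 11): #1, #3 — cost 7×6 + 4×5 = 62
  P3 (cap 8, load 8): #2 — cost 8×8 = 64
  Shipping 126, fixed 174 → total 300.
  Any other capacity-feasible assignment to {P1, P3} ships for at least 126.
Compare {P1, P2}: its best feasible assignment gives total 334.
Compare {P2, P3}: its best feasible assignment gives total 346.
Every other set of open sites that can feasibly serve all demand totals ≥ 334 even under its best assignment. Minimum: 300.

300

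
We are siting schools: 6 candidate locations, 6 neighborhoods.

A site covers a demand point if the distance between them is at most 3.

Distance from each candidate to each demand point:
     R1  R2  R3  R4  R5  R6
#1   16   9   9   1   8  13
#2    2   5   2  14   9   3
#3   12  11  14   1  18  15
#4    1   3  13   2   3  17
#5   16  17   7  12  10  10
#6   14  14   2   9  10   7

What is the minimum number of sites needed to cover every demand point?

2

Coverage sets (demand points within 3 of each site):
  #1: {R4}
  #2: {R1, R3, R6}
  #3: {R4}
  #4: {R1, R2, R4, R5}
  #5: {}
  #6: {R3}
No single site covers all 6 demand points.
But {#2, #4} covers everything, so the minimum is 2.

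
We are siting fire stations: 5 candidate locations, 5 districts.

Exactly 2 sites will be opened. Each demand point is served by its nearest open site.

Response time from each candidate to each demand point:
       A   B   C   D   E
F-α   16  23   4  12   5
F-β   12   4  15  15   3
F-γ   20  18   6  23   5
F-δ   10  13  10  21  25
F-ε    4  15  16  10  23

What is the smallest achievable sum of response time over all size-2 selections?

Open {F-α, F-β}.
  A→F-β 12, B→F-β 4, C→F-α 4, D→F-α 12, E→F-β 3  ⇒ total 35.
Compare {F-β, F-ε}: total 36.
Compare {F-α, F-ε}: total 38.
No size-2 selection does better; minimum is 35.

35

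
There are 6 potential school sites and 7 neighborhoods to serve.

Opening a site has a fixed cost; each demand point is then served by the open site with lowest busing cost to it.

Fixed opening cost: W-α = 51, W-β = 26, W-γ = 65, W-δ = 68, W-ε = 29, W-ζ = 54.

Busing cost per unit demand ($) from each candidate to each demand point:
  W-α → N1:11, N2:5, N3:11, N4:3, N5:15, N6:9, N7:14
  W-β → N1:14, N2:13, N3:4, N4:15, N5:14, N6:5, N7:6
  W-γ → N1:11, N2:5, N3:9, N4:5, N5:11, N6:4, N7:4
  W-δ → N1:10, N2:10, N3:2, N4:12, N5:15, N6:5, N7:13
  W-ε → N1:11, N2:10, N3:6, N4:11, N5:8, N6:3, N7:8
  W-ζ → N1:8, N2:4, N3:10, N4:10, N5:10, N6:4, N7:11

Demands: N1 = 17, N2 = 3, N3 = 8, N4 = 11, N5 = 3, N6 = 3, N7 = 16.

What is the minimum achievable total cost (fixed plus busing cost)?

Open {W-α, W-β, W-ζ}: assign each demand point to its cheapest open site.
  N1→W-ζ 17×8=136, N2→W-ζ 3×4=12, N3→W-β 8×4=32, N4→W-α 11×3=33, N5→W-ζ 3×10=30, N6→W-ζ 3×4=12, N7→W-β 16×6=96
  busing cost 351, fixed 131 → total 482.
Compare {W-β, W-γ, W-ζ}: busing cost 341 + fixed 145 = 486.
Compare {W-β, W-γ}: busing cost 398 + fixed 91 = 489.
Compare {W-γ, W-ε}: busing cost 402 + fixed 94 = 496.
All other subsets cost ≥ 486. Minimum total cost: 482.

482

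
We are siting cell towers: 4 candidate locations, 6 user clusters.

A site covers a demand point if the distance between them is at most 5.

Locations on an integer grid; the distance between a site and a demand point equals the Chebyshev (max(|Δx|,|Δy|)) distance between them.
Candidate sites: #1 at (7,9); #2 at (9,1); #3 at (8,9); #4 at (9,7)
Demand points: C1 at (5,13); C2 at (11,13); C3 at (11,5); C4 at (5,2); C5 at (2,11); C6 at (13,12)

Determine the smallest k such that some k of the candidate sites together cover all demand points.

Coverage sets (demand points within 5 of each site):
  #1: {C1, C2, C3, C5}
  #2: {C3, C4}
  #3: {C1, C2, C3, C6}
  #4: {C3, C4, C6}
No single site covers all 6 demand points.
But {#1, #4} covers everything, so the minimum is 2.

2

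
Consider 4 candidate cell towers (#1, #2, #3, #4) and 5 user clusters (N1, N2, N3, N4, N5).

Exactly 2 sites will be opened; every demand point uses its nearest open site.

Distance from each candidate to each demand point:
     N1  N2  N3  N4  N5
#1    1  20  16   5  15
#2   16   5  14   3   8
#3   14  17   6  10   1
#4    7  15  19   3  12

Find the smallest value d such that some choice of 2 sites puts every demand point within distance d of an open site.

14

Open {#1, #2}.
  Farthest demand point is N3 at distance 14 (to #2); all others are ≤ 14.
With {#2, #3} the worst case is 14.
With {#2, #4} the worst case is 14.
No size-2 selection achieves below 14.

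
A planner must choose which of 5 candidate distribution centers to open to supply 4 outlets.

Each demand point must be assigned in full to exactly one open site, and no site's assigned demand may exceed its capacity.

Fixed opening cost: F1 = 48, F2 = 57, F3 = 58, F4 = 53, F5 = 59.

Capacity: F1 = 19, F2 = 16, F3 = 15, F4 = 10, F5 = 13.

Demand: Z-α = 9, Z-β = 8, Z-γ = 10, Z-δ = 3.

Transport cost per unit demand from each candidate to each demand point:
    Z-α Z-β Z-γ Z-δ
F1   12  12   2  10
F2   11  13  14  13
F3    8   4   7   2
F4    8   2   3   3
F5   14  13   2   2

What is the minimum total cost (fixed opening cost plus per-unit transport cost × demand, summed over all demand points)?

Open {F1, F3}; cheapest assignment that respects the capacities:
  F1 (cap 19, load 19): Z-α, Z-γ — cost 9×12 + 10×2 = 128
  F3 (cap 15, load 11): Z-β, Z-δ — cost 8×4 + 3×2 = 38
  Shipping 166, fixed 106 → total 272.
  Any other capacity-feasible assignment to {F1, F3} ships for at least 166.
Compare {F1, F3, F4}: its best feasible assignment gives total 273.
Compare {F3, F4, F5}: its best feasible assignment gives total 284.
Every other set of open sites that can feasibly serve all demand totals ≥ 273 even under its best assignment. Minimum: 272.

272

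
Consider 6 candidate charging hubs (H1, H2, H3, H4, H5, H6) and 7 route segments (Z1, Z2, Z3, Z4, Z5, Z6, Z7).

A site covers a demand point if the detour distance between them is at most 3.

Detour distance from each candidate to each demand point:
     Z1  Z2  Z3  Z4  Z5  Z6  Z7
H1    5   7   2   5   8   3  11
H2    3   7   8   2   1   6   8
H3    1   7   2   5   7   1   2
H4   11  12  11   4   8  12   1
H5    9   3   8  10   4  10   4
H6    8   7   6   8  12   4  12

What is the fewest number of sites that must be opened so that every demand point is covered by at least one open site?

3

Coverage sets (demand points within 3 of each site):
  H1: {Z3, Z6}
  H2: {Z1, Z4, Z5}
  H3: {Z1, Z3, Z6, Z7}
  H4: {Z7}
  H5: {Z2}
  H6: {}
No 2 sites suffice: every size-2 union leaves at least one demand point uncovered.
But {H2, H3, H5} covers everything, so the minimum is 3.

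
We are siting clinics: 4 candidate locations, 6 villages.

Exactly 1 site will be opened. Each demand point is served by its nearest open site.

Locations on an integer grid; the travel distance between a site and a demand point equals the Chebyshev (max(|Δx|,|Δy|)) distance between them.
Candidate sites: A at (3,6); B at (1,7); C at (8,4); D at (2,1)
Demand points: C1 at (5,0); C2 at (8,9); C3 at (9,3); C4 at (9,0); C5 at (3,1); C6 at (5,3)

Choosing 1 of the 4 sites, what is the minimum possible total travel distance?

Open {C}.
  C1→C 4, C2→C 5, C3→C 1, C4→C 4, C5→C 5, C6→C 3  ⇒ total 22.
Compare {D}: total 29.
Compare {A}: total 31.
No size-1 selection does better; minimum is 22.

22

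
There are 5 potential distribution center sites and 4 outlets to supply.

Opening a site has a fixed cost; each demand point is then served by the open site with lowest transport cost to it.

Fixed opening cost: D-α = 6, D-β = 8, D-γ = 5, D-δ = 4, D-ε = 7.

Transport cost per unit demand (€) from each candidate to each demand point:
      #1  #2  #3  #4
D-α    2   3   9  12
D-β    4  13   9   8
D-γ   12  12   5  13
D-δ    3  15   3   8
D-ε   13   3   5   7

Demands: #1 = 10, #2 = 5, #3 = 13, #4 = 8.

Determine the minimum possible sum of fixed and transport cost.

147

Open {D-α, D-δ, D-ε}: assign each demand point to its cheapest open site.
  #1→D-α 10×2=20, #2→D-α 5×3=15, #3→D-δ 13×3=39, #4→D-ε 8×7=56
  transport cost 130, fixed 17 → total 147.
Compare {D-α, D-δ}: transport cost 138 + fixed 10 = 148.
Compare {D-δ, D-ε}: transport cost 140 + fixed 11 = 151.
Compare {D-α, D-γ, D-δ, D-ε}: transport cost 130 + fixed 22 = 152.
All other subsets cost ≥ 148. Minimum total cost: 147.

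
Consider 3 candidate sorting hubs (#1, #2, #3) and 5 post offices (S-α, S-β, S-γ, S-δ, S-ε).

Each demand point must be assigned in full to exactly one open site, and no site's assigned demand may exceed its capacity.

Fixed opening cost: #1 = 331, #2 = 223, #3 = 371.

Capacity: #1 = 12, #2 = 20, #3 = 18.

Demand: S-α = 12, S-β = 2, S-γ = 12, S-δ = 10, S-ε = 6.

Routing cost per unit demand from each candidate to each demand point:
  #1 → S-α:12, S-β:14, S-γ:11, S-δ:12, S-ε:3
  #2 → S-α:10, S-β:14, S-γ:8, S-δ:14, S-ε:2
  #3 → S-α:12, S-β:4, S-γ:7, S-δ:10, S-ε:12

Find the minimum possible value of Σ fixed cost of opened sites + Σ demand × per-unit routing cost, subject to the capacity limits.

1269

Open {#1, #2, #3}; cheapest assignment that respects the capacities:
  #1 (cap 12, load 10): S-δ — cost 10×12 = 120
  #2 (cap 20, load 18): S-α, S-ε — cost 12×10 + 6×2 = 132
  #3 (cap 18, load 14): S-β, S-γ — cost 2×4 + 12×7 = 92
  Shipping 344, fixed 925 → total 1269.
  Any other capacity-feasible assignment to {#1, #2, #3} ships for at least 344.
Total demand is 42 and no other set of sites has combined capacity ≥ 42, so {#1, #2, #3} is the only feasible choice of open sites. Minimum: 1269.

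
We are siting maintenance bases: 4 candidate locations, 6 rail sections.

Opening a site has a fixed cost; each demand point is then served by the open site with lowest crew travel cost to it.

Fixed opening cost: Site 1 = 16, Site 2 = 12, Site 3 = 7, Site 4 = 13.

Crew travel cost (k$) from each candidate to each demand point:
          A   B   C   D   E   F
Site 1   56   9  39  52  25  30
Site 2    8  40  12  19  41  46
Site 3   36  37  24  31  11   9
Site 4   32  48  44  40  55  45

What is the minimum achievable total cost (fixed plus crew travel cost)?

103

Open {Site 1, Site 2, Site 3}: assign each demand point to its cheapest open site.
  A→Site 2 8, B→Site 1 9, C→Site 2 12, D→Site 2 19, E→Site 3 11, F→Site 3 9
  crew travel cost 68, fixed 35 → total 103.
Compare {Site 2, Site 3}: crew travel cost 96 + fixed 19 = 115.
Compare {Site 1, Site 2, Site 3, Site 4}: crew travel cost 68 + fixed 48 = 116.
Compare {Site 2, Site 3, Site 4}: crew travel cost 96 + fixed 32 = 128.
All other subsets cost ≥ 115. Minimum total cost: 103.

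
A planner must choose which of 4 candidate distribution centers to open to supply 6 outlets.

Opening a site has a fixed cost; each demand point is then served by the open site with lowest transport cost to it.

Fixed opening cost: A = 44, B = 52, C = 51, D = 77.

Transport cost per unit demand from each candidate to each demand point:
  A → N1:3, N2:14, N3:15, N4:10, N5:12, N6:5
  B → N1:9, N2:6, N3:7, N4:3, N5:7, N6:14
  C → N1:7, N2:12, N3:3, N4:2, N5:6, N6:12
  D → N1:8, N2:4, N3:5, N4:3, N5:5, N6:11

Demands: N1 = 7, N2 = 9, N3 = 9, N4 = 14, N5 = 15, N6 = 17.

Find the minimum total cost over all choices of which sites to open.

Open {A, D}: assign each demand point to its cheapest open site.
  N1→A 7×3=21, N2→D 9×4=36, N3→D 9×5=45, N4→D 14×3=42, N5→D 15×5=75, N6→A 17×5=85
  transport cost 304, fixed 121 → total 425.
Compare {A, C, D}: transport cost 272 + fixed 172 = 444.
Compare {A, B, C}: transport cost 305 + fixed 147 = 452.
Compare {A, C}: transport cost 359 + fixed 95 = 454.
All other subsets cost ≥ 444. Minimum total cost: 425.

425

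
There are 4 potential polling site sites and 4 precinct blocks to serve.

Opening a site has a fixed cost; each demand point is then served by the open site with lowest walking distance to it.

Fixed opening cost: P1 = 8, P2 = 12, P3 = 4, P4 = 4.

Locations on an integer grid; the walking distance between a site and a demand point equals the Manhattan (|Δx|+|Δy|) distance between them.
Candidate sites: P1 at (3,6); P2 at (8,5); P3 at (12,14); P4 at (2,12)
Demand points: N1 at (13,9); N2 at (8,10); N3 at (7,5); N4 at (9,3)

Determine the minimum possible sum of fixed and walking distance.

Open {P2}: assign each demand point to its cheapest open site.
  N1→P2 9, N2→P2 5, N3→P2 1, N4→P2 3
  walking distance 18, fixed 12 → total 30.
Compare {P2, P3}: walking distance 15 + fixed 16 = 31.
Compare {P2, P4}: walking distance 18 + fixed 16 = 34.
Compare {P2, P3, P4}: walking distance 15 + fixed 20 = 35.
All other subsets cost ≥ 31. Minimum total cost: 30.

30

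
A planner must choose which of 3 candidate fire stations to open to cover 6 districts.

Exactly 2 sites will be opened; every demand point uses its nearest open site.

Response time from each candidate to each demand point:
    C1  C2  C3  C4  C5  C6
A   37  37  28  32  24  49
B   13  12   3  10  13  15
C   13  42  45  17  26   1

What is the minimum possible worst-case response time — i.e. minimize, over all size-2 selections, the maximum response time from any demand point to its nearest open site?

Open {B, C}.
  Farthest demand point is C1 at response time 13 (to B); all others are ≤ 13.
With {A, B} the worst case is 15.
With {A, C} the worst case is 37.
No size-2 selection achieves below 13.

13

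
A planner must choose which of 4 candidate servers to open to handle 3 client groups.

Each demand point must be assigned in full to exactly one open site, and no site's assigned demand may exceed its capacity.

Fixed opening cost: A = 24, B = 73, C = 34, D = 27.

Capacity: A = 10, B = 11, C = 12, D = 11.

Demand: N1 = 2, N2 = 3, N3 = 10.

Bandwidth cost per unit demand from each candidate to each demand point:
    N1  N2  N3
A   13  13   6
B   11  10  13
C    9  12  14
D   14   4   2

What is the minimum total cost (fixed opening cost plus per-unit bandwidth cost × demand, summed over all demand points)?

Open {C, D}; cheapest assignment that respects the capacities:
  C (cap 12, load 5): N1, N2 — cost 2×9 + 3×12 = 54
  D (cap 11, load 10): N3 — cost 10×2 = 20
  Shipping 74, fixed 61 → total 135.
  Any other capacity-feasible assignment to {C, D} ships for at least 74.
Compare {A, D}: its best feasible assignment gives total 136.
Compare {A, C, D}: its best feasible assignment gives total 159.
Every other set of open sites that can feasibly serve all demand totals ≥ 136 even under its best assignment. Minimum: 135.

135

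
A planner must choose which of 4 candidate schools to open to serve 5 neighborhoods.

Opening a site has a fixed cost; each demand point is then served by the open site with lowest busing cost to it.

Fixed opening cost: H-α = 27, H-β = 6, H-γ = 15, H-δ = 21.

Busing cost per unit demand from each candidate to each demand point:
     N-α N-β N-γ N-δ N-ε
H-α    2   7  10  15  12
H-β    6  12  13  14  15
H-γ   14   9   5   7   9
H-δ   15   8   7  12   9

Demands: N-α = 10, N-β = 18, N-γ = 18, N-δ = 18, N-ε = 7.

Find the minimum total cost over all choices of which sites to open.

467

Open {H-α, H-γ}: assign each demand point to its cheapest open site.
  N-α→H-α 10×2=20, N-β→H-α 18×7=126, N-γ→H-γ 18×5=90, N-δ→H-γ 18×7=126, N-ε→H-γ 7×9=63
  busing cost 425, fixed 42 → total 467.
Compare {H-α, H-β, H-γ}: busing cost 425 + fixed 48 = 473.
Compare {H-α, H-γ, H-δ}: busing cost 425 + fixed 63 = 488.
Compare {H-α, H-β, H-γ, H-δ}: busing cost 425 + fixed 69 = 494.
All other subsets cost ≥ 473. Minimum total cost: 467.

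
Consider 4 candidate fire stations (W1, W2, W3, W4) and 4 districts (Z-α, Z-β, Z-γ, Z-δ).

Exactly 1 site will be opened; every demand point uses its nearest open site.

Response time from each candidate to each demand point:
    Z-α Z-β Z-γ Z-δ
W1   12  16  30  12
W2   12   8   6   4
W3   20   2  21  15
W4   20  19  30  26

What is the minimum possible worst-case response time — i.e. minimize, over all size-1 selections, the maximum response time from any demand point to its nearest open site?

12

Open {W2}.
  Farthest demand point is Z-α at response time 12 (to W2); all others are ≤ 12.
With {W3} the worst case is 21.
With {W1} the worst case is 30.
No size-1 selection achieves below 12.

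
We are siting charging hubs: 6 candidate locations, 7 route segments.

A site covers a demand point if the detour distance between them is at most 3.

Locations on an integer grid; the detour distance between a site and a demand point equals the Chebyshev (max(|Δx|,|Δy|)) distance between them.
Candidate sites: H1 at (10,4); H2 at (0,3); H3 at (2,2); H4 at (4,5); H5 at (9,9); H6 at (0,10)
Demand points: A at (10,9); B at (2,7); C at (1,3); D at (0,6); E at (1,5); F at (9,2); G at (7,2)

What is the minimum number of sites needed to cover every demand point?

4

Coverage sets (demand points within 3 of each site):
  H1: {F, G}
  H2: {C, D, E}
  H3: {C, E}
  H4: {B, C, E, G}
  H5: {A}
  H6: {B}
No 3 sites suffice: every size-3 union leaves at least one demand point uncovered.
But {H1, H2, H4, H5} covers everything, so the minimum is 4.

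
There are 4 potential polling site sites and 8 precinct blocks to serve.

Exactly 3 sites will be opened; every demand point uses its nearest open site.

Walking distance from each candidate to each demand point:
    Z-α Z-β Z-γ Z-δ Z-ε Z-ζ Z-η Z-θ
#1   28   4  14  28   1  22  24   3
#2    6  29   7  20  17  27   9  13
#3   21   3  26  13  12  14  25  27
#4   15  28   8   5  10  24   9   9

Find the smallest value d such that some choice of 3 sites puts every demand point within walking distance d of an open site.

Open {#1, #2, #3}.
  Farthest demand point is Z-ζ at walking distance 14 (to #3); all others are ≤ 14.
With {#2, #3, #4} the worst case is 14.
With {#1, #3, #4} the worst case is 15.
No size-3 selection achieves below 14.

14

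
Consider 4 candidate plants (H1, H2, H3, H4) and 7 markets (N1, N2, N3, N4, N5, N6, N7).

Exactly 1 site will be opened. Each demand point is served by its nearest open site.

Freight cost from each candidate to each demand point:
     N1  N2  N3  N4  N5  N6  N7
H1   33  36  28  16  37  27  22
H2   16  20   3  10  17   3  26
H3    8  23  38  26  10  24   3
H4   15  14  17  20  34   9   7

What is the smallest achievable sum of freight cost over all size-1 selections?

Open {H2}.
  N1→H2 16, N2→H2 20, N3→H2 3, N4→H2 10, N5→H2 17, N6→H2 3, N7→H2 26  ⇒ total 95.
Compare {H4}: total 116.
Compare {H3}: total 132.
No size-1 selection does better; minimum is 95.

95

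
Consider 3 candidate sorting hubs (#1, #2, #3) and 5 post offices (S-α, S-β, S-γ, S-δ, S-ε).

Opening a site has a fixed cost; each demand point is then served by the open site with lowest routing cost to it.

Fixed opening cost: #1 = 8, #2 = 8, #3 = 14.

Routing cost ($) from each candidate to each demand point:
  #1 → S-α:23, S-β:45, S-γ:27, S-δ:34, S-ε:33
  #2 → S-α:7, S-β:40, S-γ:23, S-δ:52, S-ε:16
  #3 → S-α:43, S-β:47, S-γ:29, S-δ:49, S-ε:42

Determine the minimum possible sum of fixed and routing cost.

136

Open {#1, #2}: assign each demand point to its cheapest open site.
  S-α→#2 7, S-β→#2 40, S-γ→#2 23, S-δ→#1 34, S-ε→#2 16
  routing cost 120, fixed 16 → total 136.
Compare {#2}: routing cost 138 + fixed 8 = 146.
Compare {#1, #2, #3}: routing cost 120 + fixed 30 = 150.
Compare {#2, #3}: routing cost 135 + fixed 22 = 157.
All other subsets cost ≥ 146. Minimum total cost: 136.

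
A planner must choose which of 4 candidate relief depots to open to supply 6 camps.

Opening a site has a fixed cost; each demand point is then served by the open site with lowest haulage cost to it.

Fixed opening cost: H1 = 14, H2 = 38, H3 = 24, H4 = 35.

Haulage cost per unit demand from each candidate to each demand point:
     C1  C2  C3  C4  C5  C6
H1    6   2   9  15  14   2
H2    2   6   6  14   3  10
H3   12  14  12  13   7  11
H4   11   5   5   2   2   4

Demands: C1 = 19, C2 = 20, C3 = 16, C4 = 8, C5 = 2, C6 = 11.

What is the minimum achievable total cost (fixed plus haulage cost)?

Open {H1, H2, H4}: assign each demand point to its cheapest open site.
  C1→H2 19×2=38, C2→H1 20×2=40, C3→H4 16×5=80, C4→H4 8×2=16, C5→H4 2×2=4, C6→H1 11×2=22
  haulage cost 200, fixed 87 → total 287.
Compare {H1, H2, H3, H4}: haulage cost 200 + fixed 111 = 311.
Compare {H1, H4}: haulage cost 276 + fixed 49 = 325.
Compare {H1, H3, H4}: haulage cost 276 + fixed 73 = 349.
All other subsets cost ≥ 311. Minimum total cost: 287.

287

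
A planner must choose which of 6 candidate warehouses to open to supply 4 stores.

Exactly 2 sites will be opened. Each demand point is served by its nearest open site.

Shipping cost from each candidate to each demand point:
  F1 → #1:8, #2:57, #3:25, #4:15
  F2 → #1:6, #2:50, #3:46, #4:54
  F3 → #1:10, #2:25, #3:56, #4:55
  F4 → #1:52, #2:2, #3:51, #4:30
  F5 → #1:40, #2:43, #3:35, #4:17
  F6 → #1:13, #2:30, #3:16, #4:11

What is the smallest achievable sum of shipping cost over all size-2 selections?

Open {F4, F6}.
  #1→F6 13, #2→F4 2, #3→F6 16, #4→F6 11  ⇒ total 42.
Compare {F1, F4}: total 50.
Compare {F3, F6}: total 62.
No size-2 selection does better; minimum is 42.

42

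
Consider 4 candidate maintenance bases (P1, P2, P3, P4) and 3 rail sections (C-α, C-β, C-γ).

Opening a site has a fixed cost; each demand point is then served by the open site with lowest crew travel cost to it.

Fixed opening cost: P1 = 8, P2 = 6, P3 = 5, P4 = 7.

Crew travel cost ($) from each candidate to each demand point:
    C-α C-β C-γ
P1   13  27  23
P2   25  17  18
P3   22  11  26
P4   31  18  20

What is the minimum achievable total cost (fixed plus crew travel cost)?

Open {P1, P3}: assign each demand point to its cheapest open site.
  C-α→P1 13, C-β→P3 11, C-γ→P1 23
  crew travel cost 47, fixed 13 → total 60.
Compare {P1, P2, P3}: crew travel cost 42 + fixed 19 = 61.
Compare {P1, P2}: crew travel cost 48 + fixed 14 = 62.
Compare {P2, P3}: crew travel cost 51 + fixed 11 = 62.
All other subsets cost ≥ 61. Minimum total cost: 60.

60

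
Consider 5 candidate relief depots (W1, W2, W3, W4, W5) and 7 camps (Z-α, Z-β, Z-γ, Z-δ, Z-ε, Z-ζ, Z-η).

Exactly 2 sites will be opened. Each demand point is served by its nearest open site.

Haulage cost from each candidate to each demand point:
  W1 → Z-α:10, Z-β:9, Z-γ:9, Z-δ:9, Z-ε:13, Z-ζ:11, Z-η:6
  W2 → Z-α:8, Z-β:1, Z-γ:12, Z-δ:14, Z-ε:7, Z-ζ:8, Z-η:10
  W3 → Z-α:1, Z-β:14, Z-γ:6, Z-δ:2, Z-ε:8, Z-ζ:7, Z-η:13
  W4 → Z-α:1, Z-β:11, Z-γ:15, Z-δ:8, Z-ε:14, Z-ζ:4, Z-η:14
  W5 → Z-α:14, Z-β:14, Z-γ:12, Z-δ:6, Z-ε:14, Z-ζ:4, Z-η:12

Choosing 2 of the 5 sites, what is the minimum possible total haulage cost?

Open {W2, W3}.
  Z-α→W3 1, Z-β→W2 1, Z-γ→W3 6, Z-δ→W3 2, Z-ε→W2 7, Z-ζ→W3 7, Z-η→W2 10  ⇒ total 34.
Compare {W1, W3}: total 39.
Compare {W2, W4}: total 43.
No size-2 selection does better; minimum is 34.

34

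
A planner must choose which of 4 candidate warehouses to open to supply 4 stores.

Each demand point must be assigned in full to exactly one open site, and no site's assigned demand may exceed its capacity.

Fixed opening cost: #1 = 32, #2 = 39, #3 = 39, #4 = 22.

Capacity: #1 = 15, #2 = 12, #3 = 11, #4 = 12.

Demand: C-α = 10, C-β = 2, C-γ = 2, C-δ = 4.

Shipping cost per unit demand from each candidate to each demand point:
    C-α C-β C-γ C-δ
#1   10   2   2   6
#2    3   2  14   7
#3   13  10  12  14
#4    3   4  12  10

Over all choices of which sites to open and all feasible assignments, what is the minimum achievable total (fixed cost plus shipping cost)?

116

Open {#1, #4}; cheapest assignment that respects the capacities:
  #1 (cap 15, load 8): C-β, C-γ, C-δ — cost 2×2 + 2×2 + 4×6 = 32
  #4 (cap 12, load 10): C-α — cost 10×3 = 30
  Shipping 62, fixed 54 → total 116.
  Any other capacity-feasible assignment to {#1, #4} ships for at least 62.
Compare {#1, #2}: its best feasible assignment gives total 133.
Compare {#2, #4}: its best feasible assignment gives total 147.
Every other set of open sites that can feasibly serve all demand totals ≥ 133 even under its best assignment. Minimum: 116.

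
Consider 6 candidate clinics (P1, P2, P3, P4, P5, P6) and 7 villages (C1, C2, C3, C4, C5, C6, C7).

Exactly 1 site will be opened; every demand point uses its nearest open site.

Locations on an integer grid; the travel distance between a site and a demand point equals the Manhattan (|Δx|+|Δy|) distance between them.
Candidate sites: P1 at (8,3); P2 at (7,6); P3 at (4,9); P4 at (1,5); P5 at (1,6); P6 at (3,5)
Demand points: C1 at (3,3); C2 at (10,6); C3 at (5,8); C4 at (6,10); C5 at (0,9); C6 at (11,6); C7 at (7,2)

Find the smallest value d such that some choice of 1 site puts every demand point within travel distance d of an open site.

9

Open {P6}.
  Farthest demand point is C6 at travel distance 9 (to P6); all others are ≤ 9.
With {P2} the worst case is 10.
With {P3} the worst case is 10.
No size-1 selection achieves below 9.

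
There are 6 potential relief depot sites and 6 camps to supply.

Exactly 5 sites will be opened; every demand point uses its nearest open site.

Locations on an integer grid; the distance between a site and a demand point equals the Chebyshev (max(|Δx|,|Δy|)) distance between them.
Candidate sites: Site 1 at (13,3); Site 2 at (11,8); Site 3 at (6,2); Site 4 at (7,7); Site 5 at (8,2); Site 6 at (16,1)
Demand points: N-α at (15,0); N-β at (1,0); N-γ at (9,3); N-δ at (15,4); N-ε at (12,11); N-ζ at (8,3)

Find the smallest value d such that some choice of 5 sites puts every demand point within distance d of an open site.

Open {Site 1, Site 2, Site 3, Site 4, Site 5}.
  Farthest demand point is N-β at distance 5 (to Site 3); all others are ≤ 5.
With {Site 1, Site 2, Site 3, Site 4, Site 6} the worst case is 5.
With {Site 1, Site 2, Site 3, Site 5, Site 6} the worst case is 5.
No size-5 selection achieves below 5.

5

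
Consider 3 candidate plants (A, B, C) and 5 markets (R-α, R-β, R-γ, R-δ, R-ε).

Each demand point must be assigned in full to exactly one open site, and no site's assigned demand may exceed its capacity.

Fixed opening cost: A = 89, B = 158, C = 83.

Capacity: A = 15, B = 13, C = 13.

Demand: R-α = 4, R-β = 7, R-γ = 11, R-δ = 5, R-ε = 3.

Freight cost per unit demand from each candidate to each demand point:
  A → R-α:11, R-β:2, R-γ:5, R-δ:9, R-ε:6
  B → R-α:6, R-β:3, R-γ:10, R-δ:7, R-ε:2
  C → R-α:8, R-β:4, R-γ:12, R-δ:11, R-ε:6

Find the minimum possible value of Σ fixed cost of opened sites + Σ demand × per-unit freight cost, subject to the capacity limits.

Open {A, B, C}; cheapest assignment that respects the capacities:
  A (cap 15, load 11): R-γ — cost 11×5 = 55
  B (cap 13, load 12): R-α, R-δ, R-ε — cost 4×6 + 5×7 + 3×2 = 65
  C (cap 13, load 7): R-β — cost 7×4 = 28
  Shipping 148, fixed 330 → total 478.
  Any other capacity-feasible assignment to {A, B, C} ships for at least 148.
Total demand is 30 and no other set of sites has combined capacity ≥ 30, so {A, B, C} is the only feasible choice of open sites. Minimum: 478.

478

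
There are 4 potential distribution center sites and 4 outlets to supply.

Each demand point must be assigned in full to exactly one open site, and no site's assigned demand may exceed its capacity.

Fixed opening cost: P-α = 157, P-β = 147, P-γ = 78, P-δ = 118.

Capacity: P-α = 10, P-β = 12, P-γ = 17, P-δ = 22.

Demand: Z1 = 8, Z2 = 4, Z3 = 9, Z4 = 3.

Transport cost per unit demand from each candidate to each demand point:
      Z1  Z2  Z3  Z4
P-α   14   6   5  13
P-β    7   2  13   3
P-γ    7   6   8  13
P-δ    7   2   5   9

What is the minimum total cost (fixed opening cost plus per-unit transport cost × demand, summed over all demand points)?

332

Open {P-γ, P-δ}; cheapest assignment that respects the capacities:
  P-γ (cap 17, load 8): Z1 — cost 8×7 = 56
  P-δ (cap 22, load 16): Z2, Z3, Z4 — cost 4×2 + 9×5 + 3×9 = 80
  Shipping 136, fixed 196 → total 332.
  Any other capacity-feasible assignment to {P-γ, P-δ} ships for at least 136.
Compare {P-β, P-γ}: its best feasible assignment gives total 370.
Compare {P-β, P-δ}: its best feasible assignment gives total 383.
Every other set of open sites that can feasibly serve all demand totals ≥ 370 even under its best assignment. Minimum: 332.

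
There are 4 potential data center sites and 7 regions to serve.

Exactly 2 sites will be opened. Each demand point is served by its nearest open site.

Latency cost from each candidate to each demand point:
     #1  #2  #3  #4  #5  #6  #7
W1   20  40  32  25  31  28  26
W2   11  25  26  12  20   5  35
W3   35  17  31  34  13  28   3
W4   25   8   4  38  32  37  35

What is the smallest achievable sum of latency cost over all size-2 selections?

Open {W2, W3}.
  #1→W2 11, #2→W3 17, #3→W2 26, #4→W2 12, #5→W3 13, #6→W2 5, #7→W3 3  ⇒ total 87.
Compare {W2, W4}: total 95.
Compare {W3, W4}: total 115.
No size-2 selection does better; minimum is 87.

87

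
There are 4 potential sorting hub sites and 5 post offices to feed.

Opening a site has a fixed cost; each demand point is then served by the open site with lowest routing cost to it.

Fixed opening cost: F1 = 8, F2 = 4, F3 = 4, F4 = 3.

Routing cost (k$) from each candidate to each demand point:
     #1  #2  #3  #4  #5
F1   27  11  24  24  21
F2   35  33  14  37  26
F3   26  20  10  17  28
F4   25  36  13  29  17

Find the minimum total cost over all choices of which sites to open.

Open {F1, F3, F4}: assign each demand point to its cheapest open site.
  #1→F4 25, #2→F1 11, #3→F3 10, #4→F3 17, #5→F4 17
  routing cost 80, fixed 15 → total 95.
Compare {F3, F4}: routing cost 89 + fixed 7 = 96.
Compare {F1, F3}: routing cost 85 + fixed 12 = 97.
Compare {F1, F2, F3, F4}: routing cost 80 + fixed 19 = 99.
All other subsets cost ≥ 96. Minimum total cost: 95.

95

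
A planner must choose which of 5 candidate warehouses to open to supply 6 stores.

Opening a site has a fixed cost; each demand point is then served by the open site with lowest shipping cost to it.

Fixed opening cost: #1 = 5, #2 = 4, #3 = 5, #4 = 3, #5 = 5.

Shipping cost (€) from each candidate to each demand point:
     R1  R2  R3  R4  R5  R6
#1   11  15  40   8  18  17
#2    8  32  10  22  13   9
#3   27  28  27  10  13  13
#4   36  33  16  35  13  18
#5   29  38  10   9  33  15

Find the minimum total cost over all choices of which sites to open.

Open {#1, #2}: assign each demand point to its cheapest open site.
  R1→#2 8, R2→#1 15, R3→#2 10, R4→#1 8, R5→#2 13, R6→#2 9
  shipping cost 63, fixed 9 → total 72.
Compare {#1, #2, #4}: shipping cost 63 + fixed 12 = 75.
Compare {#1, #2, #3}: shipping cost 63 + fixed 14 = 77.
Compare {#1, #2, #5}: shipping cost 63 + fixed 14 = 77.
All other subsets cost ≥ 75. Minimum total cost: 72.

72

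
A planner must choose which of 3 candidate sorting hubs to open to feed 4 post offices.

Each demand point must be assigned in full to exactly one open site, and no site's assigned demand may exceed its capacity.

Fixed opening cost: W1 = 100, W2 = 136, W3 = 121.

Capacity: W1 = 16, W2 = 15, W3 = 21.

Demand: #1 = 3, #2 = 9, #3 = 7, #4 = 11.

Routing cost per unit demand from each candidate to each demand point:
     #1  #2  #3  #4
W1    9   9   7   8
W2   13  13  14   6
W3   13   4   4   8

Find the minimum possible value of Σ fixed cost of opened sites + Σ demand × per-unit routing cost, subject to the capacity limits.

400

Open {W1, W3}; cheapest assignment that respects the capacities:
  W1 (cap 16, load 14): #1, #4 — cost 3×9 + 11×8 = 115
  W3 (cap 21, load 16): #2, #3 — cost 9×4 + 7×4 = 64
  Shipping 179, fixed 221 → total 400.
  Any other capacity-feasible assignment to {W1, W3} ships for at least 179.
Compare {W2, W3}: its best feasible assignment gives total 426.
Compare {W1, W2}: its best feasible assignment gives total 471.
Every other set of open sites that can feasibly serve all demand totals ≥ 426 even under its best assignment. Minimum: 400.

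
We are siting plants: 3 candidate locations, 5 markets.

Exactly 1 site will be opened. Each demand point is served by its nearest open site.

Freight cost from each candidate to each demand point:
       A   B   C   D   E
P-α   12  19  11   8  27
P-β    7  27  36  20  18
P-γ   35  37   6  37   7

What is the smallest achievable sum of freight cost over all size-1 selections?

Open {P-α}.
  A→P-α 12, B→P-α 19, C→P-α 11, D→P-α 8, E→P-α 27  ⇒ total 77.
Compare {P-β}: total 108.
Compare {P-γ}: total 122.

77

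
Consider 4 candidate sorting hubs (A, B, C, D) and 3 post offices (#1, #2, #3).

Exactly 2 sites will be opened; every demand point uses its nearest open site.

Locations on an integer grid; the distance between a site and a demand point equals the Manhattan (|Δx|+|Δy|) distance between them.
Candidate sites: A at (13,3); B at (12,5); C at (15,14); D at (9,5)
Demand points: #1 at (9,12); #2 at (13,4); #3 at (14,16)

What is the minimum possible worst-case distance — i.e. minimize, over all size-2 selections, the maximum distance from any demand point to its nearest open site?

Open {C, D}.
  Farthest demand point is #1 at distance 7 (to D); all others are ≤ 7.
With {A, C} the worst case is 8.
With {B, C} the worst case is 8.
No size-2 selection achieves below 7.

7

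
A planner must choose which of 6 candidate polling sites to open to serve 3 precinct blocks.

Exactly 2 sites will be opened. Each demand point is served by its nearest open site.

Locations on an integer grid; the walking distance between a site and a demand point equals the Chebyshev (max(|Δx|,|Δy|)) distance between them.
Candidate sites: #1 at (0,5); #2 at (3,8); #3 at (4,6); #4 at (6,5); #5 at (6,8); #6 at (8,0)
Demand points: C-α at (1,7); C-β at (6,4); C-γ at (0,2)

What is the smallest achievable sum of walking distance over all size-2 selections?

6

Open {#1, #4}.
  C-α→#1 2, C-β→#4 1, C-γ→#1 3  ⇒ total 6.
Compare {#1, #3}: total 7.
Compare {#2, #3}: total 8.
No size-2 selection does better; minimum is 6.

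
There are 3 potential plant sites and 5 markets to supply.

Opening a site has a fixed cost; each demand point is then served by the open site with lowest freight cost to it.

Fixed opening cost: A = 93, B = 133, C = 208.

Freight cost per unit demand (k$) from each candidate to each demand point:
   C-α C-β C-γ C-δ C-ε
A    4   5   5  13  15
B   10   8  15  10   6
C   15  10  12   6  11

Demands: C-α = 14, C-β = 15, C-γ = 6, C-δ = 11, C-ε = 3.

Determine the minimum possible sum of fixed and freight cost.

442

Open {A}: assign each demand point to its cheapest open site.
  C-α→A 14×4=56, C-β→A 15×5=75, C-γ→A 6×5=30, C-δ→A 11×13=143, C-ε→A 3×15=45
  freight cost 349, fixed 93 → total 442.
Compare {A, B}: freight cost 289 + fixed 226 = 515.
Compare {A, C}: freight cost 260 + fixed 301 = 561.
Compare {B}: freight cost 478 + fixed 133 = 611.
All other subsets cost ≥ 515. Minimum total cost: 442.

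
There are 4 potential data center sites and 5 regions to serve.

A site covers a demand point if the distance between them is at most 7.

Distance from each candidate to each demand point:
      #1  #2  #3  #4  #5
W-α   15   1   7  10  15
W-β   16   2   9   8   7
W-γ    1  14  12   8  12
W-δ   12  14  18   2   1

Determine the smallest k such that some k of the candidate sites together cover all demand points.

3

Coverage sets (demand points within 7 of each site):
  W-α: {#2, #3}
  W-β: {#2, #5}
  W-γ: {#1}
  W-δ: {#4, #5}
No 2 sites suffice: every size-2 union leaves at least one demand point uncovered.
But {W-α, W-γ, W-δ} covers everything, so the minimum is 3.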